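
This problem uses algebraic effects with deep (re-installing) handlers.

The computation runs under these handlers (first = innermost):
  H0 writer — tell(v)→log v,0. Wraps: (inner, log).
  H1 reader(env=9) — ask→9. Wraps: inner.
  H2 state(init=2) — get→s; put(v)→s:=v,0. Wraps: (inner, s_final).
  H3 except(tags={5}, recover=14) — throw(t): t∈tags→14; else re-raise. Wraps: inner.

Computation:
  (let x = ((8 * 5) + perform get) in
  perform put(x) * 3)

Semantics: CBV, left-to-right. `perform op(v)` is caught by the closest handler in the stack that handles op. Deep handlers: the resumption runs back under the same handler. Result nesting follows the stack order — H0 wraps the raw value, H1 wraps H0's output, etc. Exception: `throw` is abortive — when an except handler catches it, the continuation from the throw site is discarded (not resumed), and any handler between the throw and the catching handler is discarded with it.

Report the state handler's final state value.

Answer: 42

Working:
get @ H2 ⇒ 2
put(42) @ H2 ⇒ s:=42
H0 returns (0, ())
H1 returns (0, ())
H2 returns ((0, ()), 42)
H3 returns ((0, ()), 42)
= ((0, ()), 42)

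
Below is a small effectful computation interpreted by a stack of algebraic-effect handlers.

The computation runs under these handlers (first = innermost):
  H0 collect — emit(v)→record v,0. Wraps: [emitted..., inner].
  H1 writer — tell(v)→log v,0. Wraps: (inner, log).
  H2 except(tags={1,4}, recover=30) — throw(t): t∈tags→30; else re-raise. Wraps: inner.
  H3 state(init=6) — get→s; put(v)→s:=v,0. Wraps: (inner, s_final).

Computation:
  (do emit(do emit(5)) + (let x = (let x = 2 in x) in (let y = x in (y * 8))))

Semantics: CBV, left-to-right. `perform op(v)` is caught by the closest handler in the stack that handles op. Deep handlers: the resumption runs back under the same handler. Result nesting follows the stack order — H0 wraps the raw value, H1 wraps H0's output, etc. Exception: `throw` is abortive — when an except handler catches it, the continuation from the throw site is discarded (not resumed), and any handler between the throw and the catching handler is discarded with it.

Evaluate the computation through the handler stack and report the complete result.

Answer: (([5, 0, 16], ()), 6)

Step-by-step:
emit(5) @ H0 ⇒ out+=5
emit(0) @ H0 ⇒ out+=0
H0 returns [5, 0, 16]
H1 returns ([5, 0, 16], ())
H2 returns ([5, 0, 16], ())
H3 returns (([5, 0, 16], ()), 6)
= (([5, 0, 16], ()), 6)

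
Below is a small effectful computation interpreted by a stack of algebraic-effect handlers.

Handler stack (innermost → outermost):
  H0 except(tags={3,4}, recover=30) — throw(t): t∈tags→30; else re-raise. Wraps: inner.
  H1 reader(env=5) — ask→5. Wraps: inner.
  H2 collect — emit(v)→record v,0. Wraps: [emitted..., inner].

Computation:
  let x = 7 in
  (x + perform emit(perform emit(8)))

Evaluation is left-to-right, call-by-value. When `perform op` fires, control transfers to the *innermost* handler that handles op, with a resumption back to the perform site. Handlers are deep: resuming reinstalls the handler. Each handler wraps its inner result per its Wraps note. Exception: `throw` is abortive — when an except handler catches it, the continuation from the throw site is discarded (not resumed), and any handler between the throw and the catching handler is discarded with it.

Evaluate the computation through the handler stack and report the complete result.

Step-by-step:
emit(8) @ H2 ⇒ out+=8
emit(0) @ H2 ⇒ out+=0
H0 returns 7
H1 returns 7
H2 returns [8, 0, 7]
= [8, 0, 7]

Answer: [8, 0, 7]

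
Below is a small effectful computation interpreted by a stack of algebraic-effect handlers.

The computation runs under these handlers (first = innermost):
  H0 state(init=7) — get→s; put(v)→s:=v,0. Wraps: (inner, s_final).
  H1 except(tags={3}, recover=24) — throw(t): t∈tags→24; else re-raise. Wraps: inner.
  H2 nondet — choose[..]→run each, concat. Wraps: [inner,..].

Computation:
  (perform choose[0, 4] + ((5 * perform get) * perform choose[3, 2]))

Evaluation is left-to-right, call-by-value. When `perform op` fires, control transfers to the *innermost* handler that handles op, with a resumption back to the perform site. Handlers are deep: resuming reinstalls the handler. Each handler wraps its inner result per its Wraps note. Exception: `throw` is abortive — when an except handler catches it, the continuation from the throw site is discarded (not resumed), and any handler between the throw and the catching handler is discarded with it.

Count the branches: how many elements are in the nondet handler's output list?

Working:
choose[0, 4] @ H2
  branch[0] choose=0:
    get @ H0 ⇒ 7
    choose[3, 2] @ H2
      branch[0] choose=3:
        H0 returns (105, 7)
        H1 returns (105, 7)
        H2 returns [(105, 7)]
      branch[1] choose=2:
        H0 returns (70, 7)
        H1 returns (70, 7)
        H2 returns [(70, 7)]
  branch[1] choose=4:
    get @ H0 ⇒ 7
    choose[3, 2] @ H2
      branch[0] choose=3:
        H0 returns (109, 7)
        H1 returns (109, 7)
        H2 returns [(109, 7)]
      branch[1] choose=2:
        H0 returns (74, 7)
        H1 returns (74, 7)
        H2 returns [(74, 7)]
= [(105, 7), (70, 7), (109, 7), (74, 7)]

Answer: 4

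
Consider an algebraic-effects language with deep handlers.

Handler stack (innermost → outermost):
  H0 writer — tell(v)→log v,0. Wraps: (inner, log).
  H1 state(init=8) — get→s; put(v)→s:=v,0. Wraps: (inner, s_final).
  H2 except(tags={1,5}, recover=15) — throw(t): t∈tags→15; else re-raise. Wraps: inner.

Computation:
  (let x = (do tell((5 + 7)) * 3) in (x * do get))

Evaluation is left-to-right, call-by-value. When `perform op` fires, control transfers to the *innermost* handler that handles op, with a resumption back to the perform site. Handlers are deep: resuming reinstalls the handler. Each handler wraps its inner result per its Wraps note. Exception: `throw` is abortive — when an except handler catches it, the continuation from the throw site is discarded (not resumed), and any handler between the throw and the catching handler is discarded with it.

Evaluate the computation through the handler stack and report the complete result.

Evaluation trace:
tell(12) @ H0 ⇒ log+=12
get @ H1 ⇒ 8
H0 returns (0, (12))
H1 returns ((0, (12)), 8)
H2 returns ((0, (12)), 8)
= ((0, (12)), 8)

Answer: ((0, (12)), 8)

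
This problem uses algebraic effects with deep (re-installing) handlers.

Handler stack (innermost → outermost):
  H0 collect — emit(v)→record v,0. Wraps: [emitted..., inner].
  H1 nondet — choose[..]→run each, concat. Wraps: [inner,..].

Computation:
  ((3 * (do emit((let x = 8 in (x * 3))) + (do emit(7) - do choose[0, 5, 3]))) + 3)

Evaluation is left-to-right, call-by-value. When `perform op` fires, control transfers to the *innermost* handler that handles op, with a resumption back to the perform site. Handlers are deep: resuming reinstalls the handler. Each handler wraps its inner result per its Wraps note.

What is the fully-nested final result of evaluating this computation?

Answer: [[24, 7, 3], [24, 7, -12], [24, 7, -6]]

Evaluation trace:
emit(24) @ H0 ⇒ out+=24
emit(7) @ H0 ⇒ out+=7
choose[0, 5, 3] @ H1
  branch[0] choose=0:
    H0 returns [24, 7, 3]
    H1 returns [[24, 7, 3]]
  branch[1] choose=5:
    H0 returns [24, 7, -12]
    H1 returns [[24, 7, -12]]
  branch[2] choose=3:
    H0 returns [24, 7, -6]
    H1 returns [[24, 7, -6]]
= [[24, 7, 3], [24, 7, -12], [24, 7, -6]]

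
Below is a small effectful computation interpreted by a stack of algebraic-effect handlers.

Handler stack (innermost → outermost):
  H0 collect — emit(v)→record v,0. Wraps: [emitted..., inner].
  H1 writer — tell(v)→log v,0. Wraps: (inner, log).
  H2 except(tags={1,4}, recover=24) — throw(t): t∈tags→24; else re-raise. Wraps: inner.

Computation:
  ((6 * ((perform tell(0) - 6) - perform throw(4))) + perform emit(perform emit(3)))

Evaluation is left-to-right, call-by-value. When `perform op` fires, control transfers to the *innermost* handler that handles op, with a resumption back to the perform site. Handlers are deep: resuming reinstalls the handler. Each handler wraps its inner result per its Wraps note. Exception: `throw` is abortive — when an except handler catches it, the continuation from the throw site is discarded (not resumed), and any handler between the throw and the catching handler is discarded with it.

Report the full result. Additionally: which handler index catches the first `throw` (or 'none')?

Answer: 24 ; first throw caught by: H2

Working:
tell(0) @ H1 ⇒ log+=0
throw(4) @ H2 caught ⇒ 24
= 24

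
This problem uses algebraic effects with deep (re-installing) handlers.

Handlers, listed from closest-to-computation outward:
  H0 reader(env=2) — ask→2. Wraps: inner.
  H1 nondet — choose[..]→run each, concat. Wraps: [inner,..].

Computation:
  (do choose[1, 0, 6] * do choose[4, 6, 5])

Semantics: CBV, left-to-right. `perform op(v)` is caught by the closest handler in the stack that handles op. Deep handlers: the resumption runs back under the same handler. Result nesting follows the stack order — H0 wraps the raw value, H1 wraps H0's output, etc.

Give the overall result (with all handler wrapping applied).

Answer: [4, 6, 5, 0, 0, 0, 24, 36, 30]

Evaluation trace:
choose[1, 0, 6] @ H1
  branch[0] choose=1:
    choose[4, 6, 5] @ H1
      branch[0] choose=4:
        H0 returns 4
        H1 returns [4]
      branch[1] choose=6:
        H0 returns 6
        H1 returns [6]
      branch[2] choose=5:
        H0 returns 5
        H1 returns [5]
  branch[1] choose=0:
    choose[4, 6, 5] @ H1
      branch[0] choose=4:
        H0 returns 0
        H1 returns [0]
      branch[1] choose=6:
        H0 returns 0
        H1 returns [0]
      branch[2] choose=5:
        H0 returns 0
        H1 returns [0]
  branch[2] choose=6:
    choose[4, 6, 5] @ H1
      branch[0] choose=4:
        H0 returns 24
        H1 returns [24]
      branch[1] choose=6:
        H0 returns 36
        H1 returns [36]
      branch[2] choose=5:
        H0 returns 30
        H1 returns [30]
= [4, 6, 5, 0, 0, 0, 24, 36, 30]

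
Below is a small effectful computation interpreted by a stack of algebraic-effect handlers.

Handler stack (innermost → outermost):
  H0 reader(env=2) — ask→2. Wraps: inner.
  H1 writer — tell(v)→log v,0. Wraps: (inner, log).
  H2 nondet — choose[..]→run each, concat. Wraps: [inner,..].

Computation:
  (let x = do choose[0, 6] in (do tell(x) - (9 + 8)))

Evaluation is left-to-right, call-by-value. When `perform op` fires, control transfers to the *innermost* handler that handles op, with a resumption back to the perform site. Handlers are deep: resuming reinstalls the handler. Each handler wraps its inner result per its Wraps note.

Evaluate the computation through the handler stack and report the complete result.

Answer: [(-17, (0)), (-17, (6))]

Working:
choose[0, 6] @ H2
  branch[0] choose=0:
    tell(0) @ H1 ⇒ log+=0
    H0 returns -17
    H1 returns (-17, (0))
    H2 returns [(-17, (0))]
  branch[1] choose=6:
    tell(6) @ H1 ⇒ log+=6
    H0 returns -17
    H1 returns (-17, (6))
    H2 returns [(-17, (6))]
= [(-17, (0)), (-17, (6))]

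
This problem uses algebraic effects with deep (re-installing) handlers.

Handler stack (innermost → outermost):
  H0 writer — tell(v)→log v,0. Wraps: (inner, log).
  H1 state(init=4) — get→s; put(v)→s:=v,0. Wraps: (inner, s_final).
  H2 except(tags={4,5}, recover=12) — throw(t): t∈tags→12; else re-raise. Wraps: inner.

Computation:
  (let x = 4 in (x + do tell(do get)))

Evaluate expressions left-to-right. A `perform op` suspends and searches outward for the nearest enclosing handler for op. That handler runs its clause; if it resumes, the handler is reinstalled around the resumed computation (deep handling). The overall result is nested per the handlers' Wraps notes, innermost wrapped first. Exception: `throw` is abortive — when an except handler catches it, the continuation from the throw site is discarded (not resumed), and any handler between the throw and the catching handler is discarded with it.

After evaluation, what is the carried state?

Answer: 4

Working:
get @ H1 ⇒ 4
tell(4) @ H0 ⇒ log+=4
H0 returns (4, (4))
H1 returns ((4, (4)), 4)
H2 returns ((4, (4)), 4)
= ((4, (4)), 4)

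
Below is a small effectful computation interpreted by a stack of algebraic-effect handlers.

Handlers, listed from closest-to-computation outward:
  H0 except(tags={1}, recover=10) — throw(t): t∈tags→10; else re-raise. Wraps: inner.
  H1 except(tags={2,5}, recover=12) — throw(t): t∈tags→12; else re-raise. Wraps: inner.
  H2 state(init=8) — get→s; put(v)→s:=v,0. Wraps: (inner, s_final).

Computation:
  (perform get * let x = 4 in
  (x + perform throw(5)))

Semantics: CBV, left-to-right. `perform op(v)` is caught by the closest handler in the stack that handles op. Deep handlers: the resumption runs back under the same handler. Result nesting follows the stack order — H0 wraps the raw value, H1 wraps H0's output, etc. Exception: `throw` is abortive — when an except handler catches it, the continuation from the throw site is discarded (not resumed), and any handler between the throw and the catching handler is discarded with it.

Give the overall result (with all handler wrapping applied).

Answer: (12, 8)

Evaluation trace:
get @ H2 ⇒ 8
throw(5) @ H0 re-raised
throw(5) @ H1 caught ⇒ 12
H2 returns (12, 8)
= (12, 8)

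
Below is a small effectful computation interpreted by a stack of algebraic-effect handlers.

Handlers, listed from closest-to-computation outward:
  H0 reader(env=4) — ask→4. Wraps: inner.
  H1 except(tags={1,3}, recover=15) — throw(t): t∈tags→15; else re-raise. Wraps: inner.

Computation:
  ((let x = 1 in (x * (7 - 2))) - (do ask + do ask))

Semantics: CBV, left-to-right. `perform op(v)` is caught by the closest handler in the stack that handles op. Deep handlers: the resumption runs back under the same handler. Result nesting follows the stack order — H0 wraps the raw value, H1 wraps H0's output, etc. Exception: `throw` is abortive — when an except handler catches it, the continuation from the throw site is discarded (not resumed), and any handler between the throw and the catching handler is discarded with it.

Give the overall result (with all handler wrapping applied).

Answer: -3

Working:
ask @ H0 ⇒ 4
ask @ H0 ⇒ 4
H0 returns -3
H1 returns -3
= -3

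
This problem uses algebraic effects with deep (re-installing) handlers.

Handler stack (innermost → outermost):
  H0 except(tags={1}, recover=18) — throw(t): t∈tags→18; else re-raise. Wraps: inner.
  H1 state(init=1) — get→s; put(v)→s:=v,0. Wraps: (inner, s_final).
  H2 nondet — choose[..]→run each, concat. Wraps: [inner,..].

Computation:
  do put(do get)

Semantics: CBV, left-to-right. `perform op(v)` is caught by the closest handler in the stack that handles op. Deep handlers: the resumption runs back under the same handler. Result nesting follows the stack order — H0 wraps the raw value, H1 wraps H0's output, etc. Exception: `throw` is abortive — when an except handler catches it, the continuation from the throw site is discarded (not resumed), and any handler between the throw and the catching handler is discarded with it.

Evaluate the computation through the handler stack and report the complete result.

Answer: [(0, 1)]

Evaluation trace:
get @ H1 ⇒ 1
put(1) @ H1 ⇒ s:=1
H0 returns 0
H1 returns (0, 1)
H2 returns [(0, 1)]
= [(0, 1)]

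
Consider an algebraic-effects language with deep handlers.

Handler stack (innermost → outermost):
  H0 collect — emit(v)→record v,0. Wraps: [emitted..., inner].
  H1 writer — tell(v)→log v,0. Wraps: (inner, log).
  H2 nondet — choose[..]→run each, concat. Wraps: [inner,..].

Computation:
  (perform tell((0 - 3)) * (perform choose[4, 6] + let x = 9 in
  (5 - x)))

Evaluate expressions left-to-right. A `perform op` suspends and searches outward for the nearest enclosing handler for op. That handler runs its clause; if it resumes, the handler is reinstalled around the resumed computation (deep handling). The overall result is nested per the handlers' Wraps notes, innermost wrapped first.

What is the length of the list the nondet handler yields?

Evaluation trace:
tell(-3) @ H1 ⇒ log+=-3
choose[4, 6] @ H2
  branch[0] choose=4:
    H0 returns [0]
    H1 returns ([0], (-3))
    H2 returns [([0], (-3))]
  branch[1] choose=6:
    H0 returns [0]
    H1 returns ([0], (-3))
    H2 returns [([0], (-3))]
= [([0], (-3)), ([0], (-3))]

Answer: 2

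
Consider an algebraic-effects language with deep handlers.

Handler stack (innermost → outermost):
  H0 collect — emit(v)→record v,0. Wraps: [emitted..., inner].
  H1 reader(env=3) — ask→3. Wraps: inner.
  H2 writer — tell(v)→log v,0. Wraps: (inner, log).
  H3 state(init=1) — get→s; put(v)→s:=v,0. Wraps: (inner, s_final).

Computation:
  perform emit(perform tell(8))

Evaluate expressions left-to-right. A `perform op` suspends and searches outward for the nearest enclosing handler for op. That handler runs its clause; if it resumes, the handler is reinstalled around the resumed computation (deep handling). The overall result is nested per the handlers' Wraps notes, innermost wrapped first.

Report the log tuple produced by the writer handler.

Answer: (8)

Step-by-step:
tell(8) @ H2 ⇒ log+=8
emit(0) @ H0 ⇒ out+=0
H0 returns [0, 0]
H1 returns [0, 0]
H2 returns ([0, 0], (8))
H3 returns (([0, 0], (8)), 1)
= (([0, 0], (8)), 1)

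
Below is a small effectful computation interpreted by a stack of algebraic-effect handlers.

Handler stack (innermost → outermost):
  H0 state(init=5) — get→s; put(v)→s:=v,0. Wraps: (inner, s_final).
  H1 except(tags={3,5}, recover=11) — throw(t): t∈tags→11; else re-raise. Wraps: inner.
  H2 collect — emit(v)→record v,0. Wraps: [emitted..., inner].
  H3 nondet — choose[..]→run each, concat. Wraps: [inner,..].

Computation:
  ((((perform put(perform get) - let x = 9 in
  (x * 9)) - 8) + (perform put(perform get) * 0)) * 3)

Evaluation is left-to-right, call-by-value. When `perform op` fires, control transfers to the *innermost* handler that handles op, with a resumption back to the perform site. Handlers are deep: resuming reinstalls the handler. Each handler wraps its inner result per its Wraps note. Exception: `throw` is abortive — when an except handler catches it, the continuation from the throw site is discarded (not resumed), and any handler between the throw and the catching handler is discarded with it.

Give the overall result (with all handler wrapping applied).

Working:
get @ H0 ⇒ 5
put(5) @ H0 ⇒ s:=5
get @ H0 ⇒ 5
put(5) @ H0 ⇒ s:=5
H0 returns (-267, 5)
H1 returns (-267, 5)
H2 returns [(-267, 5)]
H3 returns [[(-267, 5)]]
= [[(-267, 5)]]

Answer: [[(-267, 5)]]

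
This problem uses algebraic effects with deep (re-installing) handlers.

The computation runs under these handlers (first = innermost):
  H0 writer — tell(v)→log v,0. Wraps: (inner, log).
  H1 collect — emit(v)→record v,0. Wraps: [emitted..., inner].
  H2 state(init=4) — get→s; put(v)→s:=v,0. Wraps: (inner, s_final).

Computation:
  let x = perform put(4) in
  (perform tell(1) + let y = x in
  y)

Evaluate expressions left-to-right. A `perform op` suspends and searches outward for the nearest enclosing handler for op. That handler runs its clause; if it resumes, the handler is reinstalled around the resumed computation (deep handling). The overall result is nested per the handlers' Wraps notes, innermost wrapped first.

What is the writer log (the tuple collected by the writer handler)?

Step-by-step:
put(4) @ H2 ⇒ s:=4
tell(1) @ H0 ⇒ log+=1
H0 returns (0, (1))
H1 returns [(0, (1))]
H2 returns ([(0, (1))], 4)
= ([(0, (1))], 4)

Answer: (1)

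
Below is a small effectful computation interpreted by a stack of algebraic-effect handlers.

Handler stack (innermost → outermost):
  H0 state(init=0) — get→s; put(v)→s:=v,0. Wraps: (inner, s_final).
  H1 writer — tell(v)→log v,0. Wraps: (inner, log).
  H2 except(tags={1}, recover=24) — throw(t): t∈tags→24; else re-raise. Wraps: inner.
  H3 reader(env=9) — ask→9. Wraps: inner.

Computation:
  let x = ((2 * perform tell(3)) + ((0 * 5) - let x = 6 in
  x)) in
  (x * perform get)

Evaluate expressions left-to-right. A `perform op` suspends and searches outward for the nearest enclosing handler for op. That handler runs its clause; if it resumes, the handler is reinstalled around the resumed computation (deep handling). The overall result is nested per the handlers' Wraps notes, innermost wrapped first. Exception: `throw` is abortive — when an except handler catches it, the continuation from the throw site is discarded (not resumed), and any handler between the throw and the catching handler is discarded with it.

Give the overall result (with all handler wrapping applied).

Answer: ((0, 0), (3))

Evaluation trace:
tell(3) @ H1 ⇒ log+=3
get @ H0 ⇒ 0
H0 returns (0, 0)
H1 returns ((0, 0), (3))
H2 returns ((0, 0), (3))
H3 returns ((0, 0), (3))
= ((0, 0), (3))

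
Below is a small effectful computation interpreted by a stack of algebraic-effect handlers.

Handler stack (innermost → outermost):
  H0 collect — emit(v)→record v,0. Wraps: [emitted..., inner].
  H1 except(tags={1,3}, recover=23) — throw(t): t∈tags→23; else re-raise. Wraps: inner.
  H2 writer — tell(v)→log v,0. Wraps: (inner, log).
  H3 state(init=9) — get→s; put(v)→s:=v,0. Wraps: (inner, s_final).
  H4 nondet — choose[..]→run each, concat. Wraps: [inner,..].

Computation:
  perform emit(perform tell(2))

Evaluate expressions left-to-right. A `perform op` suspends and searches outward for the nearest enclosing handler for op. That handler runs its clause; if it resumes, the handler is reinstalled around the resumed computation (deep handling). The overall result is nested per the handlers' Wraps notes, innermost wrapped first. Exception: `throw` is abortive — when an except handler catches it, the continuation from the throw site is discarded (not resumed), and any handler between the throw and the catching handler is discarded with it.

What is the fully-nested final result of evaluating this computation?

Answer: [(([0, 0], (2)), 9)]

Working:
tell(2) @ H2 ⇒ log+=2
emit(0) @ H0 ⇒ out+=0
H0 returns [0, 0]
H1 returns [0, 0]
H2 returns ([0, 0], (2))
H3 returns (([0, 0], (2)), 9)
H4 returns [(([0, 0], (2)), 9)]
= [(([0, 0], (2)), 9)]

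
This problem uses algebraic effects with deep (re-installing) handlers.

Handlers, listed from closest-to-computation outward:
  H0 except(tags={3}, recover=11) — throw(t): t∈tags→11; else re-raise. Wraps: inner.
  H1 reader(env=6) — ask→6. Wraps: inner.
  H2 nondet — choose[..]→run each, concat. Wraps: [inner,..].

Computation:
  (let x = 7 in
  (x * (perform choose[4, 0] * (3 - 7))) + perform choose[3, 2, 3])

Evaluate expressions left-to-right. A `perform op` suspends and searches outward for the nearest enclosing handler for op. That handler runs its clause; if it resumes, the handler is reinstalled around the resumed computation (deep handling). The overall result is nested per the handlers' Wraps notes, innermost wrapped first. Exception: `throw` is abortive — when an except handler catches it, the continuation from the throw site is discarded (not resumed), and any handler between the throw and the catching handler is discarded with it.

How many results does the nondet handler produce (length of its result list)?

Evaluation trace:
choose[4, 0] @ H2
  branch[0] choose=4:
    choose[3, 2, 3] @ H2
      branch[0] choose=3:
        H0 returns -109
        H1 returns -109
        H2 returns [-109]
      branch[1] choose=2:
        H0 returns -110
        H1 returns -110
        H2 returns [-110]
      branch[2] choose=3:
        H0 returns -109
        H1 returns -109
        H2 returns [-109]
  branch[1] choose=0:
    choose[3, 2, 3] @ H2
      branch[0] choose=3:
        H0 returns 3
        H1 returns 3
        H2 returns [3]
      branch[1] choose=2:
        H0 returns 2
        H1 returns 2
        H2 returns [2]
      branch[2] choose=3:
        H0 returns 3
        H1 returns 3
        H2 returns [3]
= [-109, -110, -109, 3, 2, 3]

Answer: 6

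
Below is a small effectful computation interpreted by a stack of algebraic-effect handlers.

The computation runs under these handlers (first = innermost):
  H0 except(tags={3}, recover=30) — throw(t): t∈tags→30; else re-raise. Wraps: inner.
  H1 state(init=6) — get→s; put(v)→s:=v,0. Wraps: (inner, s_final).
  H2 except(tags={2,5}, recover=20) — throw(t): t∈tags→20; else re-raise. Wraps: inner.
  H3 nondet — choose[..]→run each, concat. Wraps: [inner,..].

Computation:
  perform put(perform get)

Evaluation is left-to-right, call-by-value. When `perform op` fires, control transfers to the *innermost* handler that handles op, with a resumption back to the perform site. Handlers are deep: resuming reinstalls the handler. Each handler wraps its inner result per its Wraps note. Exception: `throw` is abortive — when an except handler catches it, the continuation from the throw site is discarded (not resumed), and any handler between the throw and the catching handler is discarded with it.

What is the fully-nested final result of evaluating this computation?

Answer: [(0, 6)]

Evaluation trace:
get @ H1 ⇒ 6
put(6) @ H1 ⇒ s:=6
H0 returns 0
H1 returns (0, 6)
H2 returns (0, 6)
H3 returns [(0, 6)]
= [(0, 6)]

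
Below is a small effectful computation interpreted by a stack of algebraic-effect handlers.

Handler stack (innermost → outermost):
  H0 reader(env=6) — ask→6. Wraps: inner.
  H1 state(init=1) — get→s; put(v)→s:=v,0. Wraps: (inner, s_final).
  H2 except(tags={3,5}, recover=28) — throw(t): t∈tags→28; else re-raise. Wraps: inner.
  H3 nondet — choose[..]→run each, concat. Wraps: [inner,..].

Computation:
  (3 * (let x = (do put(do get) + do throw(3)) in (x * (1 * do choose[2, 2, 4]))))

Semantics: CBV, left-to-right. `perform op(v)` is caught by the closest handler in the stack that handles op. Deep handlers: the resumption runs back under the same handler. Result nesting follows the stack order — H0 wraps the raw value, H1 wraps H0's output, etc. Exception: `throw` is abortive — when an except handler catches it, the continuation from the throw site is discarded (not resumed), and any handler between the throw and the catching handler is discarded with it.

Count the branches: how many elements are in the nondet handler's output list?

Working:
get @ H1 ⇒ 1
put(1) @ H1 ⇒ s:=1
throw(3) @ H2 caught ⇒ 28
H3 returns [28]
= [28]

Answer: 1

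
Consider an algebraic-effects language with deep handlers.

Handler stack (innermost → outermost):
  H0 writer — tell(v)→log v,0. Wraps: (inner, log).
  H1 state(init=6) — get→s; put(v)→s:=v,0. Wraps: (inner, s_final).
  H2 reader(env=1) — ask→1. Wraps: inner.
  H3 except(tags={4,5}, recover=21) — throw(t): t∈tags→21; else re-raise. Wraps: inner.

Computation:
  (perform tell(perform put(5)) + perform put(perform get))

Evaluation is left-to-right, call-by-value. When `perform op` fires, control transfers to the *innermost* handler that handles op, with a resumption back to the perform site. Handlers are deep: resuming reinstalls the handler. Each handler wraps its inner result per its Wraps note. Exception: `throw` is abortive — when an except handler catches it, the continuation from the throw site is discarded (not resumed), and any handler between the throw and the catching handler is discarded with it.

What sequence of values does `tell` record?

Evaluation trace:
put(5) @ H1 ⇒ s:=5
tell(0) @ H0 ⇒ log+=0
get @ H1 ⇒ 5
put(5) @ H1 ⇒ s:=5
H0 returns (0, (0))
H1 returns ((0, (0)), 5)
H2 returns ((0, (0)), 5)
H3 returns ((0, (0)), 5)
= ((0, (0)), 5)

Answer: (0)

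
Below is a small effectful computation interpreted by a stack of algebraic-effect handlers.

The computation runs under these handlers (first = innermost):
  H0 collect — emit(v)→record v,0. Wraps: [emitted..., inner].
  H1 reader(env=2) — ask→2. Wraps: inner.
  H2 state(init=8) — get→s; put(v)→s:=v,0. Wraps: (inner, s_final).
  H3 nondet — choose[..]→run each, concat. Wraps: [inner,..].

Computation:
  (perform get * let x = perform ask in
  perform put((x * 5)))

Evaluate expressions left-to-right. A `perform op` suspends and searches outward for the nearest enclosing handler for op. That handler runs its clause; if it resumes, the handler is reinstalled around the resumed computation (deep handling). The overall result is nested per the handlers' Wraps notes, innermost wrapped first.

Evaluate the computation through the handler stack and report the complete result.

Answer: [([0], 10)]

Working:
get @ H2 ⇒ 8
ask @ H1 ⇒ 2
put(10) @ H2 ⇒ s:=10
H0 returns [0]
H1 returns [0]
H2 returns ([0], 10)
H3 returns [([0], 10)]
= [([0], 10)]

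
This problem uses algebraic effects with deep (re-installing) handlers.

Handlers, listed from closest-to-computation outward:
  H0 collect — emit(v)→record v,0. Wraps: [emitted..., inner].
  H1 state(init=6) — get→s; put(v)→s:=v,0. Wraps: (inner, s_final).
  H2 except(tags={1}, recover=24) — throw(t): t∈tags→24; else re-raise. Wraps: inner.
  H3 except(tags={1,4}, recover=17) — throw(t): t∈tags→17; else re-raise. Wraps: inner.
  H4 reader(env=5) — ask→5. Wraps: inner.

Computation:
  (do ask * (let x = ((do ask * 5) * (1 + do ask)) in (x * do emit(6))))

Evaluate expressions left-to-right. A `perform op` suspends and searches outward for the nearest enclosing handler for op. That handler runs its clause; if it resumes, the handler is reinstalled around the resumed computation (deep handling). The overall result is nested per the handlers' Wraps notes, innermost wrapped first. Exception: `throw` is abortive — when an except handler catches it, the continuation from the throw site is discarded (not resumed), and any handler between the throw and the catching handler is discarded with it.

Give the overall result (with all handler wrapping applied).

Evaluation trace:
ask @ H4 ⇒ 5
ask @ H4 ⇒ 5
ask @ H4 ⇒ 5
emit(6) @ H0 ⇒ out+=6
H0 returns [6, 0]
H1 returns ([6, 0], 6)
H2 returns ([6, 0], 6)
H3 returns ([6, 0], 6)
H4 returns ([6, 0], 6)
= ([6, 0], 6)

Answer: ([6, 0], 6)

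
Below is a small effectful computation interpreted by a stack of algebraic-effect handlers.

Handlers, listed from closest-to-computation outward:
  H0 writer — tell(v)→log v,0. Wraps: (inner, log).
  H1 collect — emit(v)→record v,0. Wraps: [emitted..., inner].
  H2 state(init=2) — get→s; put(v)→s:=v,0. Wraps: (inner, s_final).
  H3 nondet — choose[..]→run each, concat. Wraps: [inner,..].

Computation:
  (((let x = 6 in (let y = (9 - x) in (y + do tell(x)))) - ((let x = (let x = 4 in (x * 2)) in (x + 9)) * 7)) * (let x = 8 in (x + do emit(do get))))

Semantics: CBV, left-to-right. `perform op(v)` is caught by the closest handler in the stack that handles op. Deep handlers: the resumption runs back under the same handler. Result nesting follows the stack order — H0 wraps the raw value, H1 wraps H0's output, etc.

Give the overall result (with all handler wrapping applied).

Working:
tell(6) @ H0 ⇒ log+=6
get @ H2 ⇒ 2
emit(2) @ H1 ⇒ out+=2
H0 returns (-928, (6))
H1 returns [2, (-928, (6))]
H2 returns ([2, (-928, (6))], 2)
H3 returns [([2, (-928, (6))], 2)]
= [([2, (-928, (6))], 2)]

Answer: [([2, (-928, (6))], 2)]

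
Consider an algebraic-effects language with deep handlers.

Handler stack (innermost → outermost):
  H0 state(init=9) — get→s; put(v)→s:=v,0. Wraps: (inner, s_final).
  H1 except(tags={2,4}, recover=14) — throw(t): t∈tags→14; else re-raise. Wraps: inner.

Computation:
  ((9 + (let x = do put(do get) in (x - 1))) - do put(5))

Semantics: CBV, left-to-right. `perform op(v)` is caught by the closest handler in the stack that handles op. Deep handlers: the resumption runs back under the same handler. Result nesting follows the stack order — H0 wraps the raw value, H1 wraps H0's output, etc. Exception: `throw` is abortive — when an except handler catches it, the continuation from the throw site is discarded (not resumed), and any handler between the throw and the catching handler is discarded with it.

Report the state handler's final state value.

Evaluation trace:
get @ H0 ⇒ 9
put(9) @ H0 ⇒ s:=9
put(5) @ H0 ⇒ s:=5
H0 returns (8, 5)
H1 returns (8, 5)
= (8, 5)

Answer: 5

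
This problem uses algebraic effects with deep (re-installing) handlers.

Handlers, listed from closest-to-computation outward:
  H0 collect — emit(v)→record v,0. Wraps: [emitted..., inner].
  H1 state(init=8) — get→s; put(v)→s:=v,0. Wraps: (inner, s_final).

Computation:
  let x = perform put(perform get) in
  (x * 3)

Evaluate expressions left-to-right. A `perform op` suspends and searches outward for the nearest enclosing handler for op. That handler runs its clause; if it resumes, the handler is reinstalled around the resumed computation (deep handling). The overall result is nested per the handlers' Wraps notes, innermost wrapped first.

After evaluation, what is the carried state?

Answer: 8

Working:
get @ H1 ⇒ 8
put(8) @ H1 ⇒ s:=8
H0 returns [0]
H1 returns ([0], 8)
= ([0], 8)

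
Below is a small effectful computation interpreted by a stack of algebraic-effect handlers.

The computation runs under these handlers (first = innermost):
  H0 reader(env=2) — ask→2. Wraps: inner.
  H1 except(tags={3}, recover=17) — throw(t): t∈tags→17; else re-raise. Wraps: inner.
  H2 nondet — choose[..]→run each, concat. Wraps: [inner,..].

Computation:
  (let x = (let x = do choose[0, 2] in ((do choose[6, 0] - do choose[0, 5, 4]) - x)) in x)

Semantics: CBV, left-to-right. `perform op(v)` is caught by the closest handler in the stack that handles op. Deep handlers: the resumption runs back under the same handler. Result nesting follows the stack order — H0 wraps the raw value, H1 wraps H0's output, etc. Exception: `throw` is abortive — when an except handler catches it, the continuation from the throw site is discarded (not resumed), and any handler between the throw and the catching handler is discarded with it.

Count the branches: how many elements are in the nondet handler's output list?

Answer: 12

Working:
choose[0, 2] @ H2
  branch[0] choose=0:
    choose[6, 0] @ H2
      branch[0] choose=6:
        choose[0, 5, 4] @ H2
          branch[0] choose=0:
            H0 returns 6
            H1 returns 6
            H2 returns [6]
          branch[1] choose=5:
            H0 returns 1
            H1 returns 1
            H2 returns [1]
          branch[2] choose=4:
            H0 returns 2
            H1 returns 2
            H2 returns [2]
      branch[1] choose=0:
        choose[0, 5, 4] @ H2
          branch[0] choose=0:
            H0 returns 0
            H1 returns 0
            H2 returns [0]
          branch[1] choose=5:
            H0 returns -5
            H1 returns -5
            H2 returns [-5]
          branch[2] choose=4:
            H0 returns -4
            H1 returns -4
            H2 returns [-4]
  branch[1] choose=2:
    choose[6, 0] @ H2
      branch[0] choose=6:
        choose[0, 5, 4] @ H2
          branch[0] choose=0:
            H0 returns 4
            H1 returns 4
            H2 returns [4]
          branch[1] choose=5:
            H0 returns -1
            H1 returns -1
            H2 returns [-1]
          branch[2] choose=4:
            H0 returns 0
            H1 returns 0
            H2 returns [0]
      branch[1] choose=0:
        choose[0, 5, 4] @ H2
          branch[0] choose=0:
            H0 returns -2
            H1 returns -2
            H2 returns [-2]
          branch[1] choose=5:
            H0 returns -7
            H1 returns -7
            H2 returns [-7]
          branch[2] choose=4:
            H0 returns -6
            H1 returns -6
            H2 returns [-6]
= [6, 1, 2, 0, -5, -4, 4, -1, 0, -2, -7, -6]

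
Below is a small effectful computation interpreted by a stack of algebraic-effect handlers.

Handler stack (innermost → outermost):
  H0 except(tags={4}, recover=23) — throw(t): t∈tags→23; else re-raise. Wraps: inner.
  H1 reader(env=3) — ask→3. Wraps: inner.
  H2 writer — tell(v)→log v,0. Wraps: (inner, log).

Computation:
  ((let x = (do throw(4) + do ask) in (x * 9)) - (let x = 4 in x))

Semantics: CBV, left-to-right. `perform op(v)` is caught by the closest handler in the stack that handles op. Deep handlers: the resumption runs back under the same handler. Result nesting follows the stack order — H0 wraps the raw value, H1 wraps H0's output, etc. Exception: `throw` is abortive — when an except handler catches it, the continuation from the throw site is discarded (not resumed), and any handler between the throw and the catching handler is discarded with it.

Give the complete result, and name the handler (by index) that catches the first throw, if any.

Working:
throw(4) @ H0 caught ⇒ 23
H1 returns 23
H2 returns (23, ())
= (23, ())

Answer: (23, ()) ; first throw caught by: H0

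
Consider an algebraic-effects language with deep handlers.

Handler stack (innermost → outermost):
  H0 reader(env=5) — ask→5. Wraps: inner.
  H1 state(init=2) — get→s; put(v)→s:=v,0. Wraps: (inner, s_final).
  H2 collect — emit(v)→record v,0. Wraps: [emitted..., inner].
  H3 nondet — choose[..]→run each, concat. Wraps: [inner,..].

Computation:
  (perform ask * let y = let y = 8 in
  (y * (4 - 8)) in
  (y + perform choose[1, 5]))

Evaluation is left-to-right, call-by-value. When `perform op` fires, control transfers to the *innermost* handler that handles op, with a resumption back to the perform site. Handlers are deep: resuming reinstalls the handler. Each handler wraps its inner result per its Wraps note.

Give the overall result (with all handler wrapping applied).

Answer: [[(-155, 2)], [(-135, 2)]]

Evaluation trace:
ask @ H0 ⇒ 5
choose[1, 5] @ H3
  branch[0] choose=1:
    H0 returns -155
    H1 returns (-155, 2)
    H2 returns [(-155, 2)]
    H3 returns [[(-155, 2)]]
  branch[1] choose=5:
    H0 returns -135
    H1 returns (-135, 2)
    H2 returns [(-135, 2)]
    H3 returns [[(-135, 2)]]
= [[(-155, 2)], [(-135, 2)]]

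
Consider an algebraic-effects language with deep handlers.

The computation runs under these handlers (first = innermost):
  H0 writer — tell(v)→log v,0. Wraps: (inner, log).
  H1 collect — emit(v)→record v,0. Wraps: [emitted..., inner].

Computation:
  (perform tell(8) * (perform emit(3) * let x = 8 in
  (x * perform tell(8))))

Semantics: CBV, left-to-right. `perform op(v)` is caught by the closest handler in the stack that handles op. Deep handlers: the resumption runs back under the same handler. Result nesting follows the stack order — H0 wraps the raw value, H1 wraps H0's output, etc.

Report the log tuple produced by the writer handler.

Working:
tell(8) @ H0 ⇒ log+=8
emit(3) @ H1 ⇒ out+=3
tell(8) @ H0 ⇒ log+=8
H0 returns (0, (8, 8))
H1 returns [3, (0, (8, 8))]
= [3, (0, (8, 8))]

Answer: (8, 8)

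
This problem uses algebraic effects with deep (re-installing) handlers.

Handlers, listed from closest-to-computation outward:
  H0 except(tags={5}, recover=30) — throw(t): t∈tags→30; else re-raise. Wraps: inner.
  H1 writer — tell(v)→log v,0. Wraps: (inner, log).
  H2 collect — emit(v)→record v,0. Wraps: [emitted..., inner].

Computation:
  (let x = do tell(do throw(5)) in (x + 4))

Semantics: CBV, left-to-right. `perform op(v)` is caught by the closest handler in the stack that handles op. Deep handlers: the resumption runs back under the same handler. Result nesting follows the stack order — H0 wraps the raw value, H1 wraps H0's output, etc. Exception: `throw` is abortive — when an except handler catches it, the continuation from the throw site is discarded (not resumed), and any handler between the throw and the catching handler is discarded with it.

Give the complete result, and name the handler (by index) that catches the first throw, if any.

Evaluation trace:
throw(5) @ H0 caught ⇒ 30
H1 returns (30, ())
H2 returns [(30, ())]
= [(30, ())]

Answer: [(30, ())] ; first throw caught by: H0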